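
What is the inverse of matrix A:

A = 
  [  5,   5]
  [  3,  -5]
det(A) = (5)(-5) - (5)(3) = -40
For a 2×2 matrix, A⁻¹ = (1/det(A)) · [[d, -b], [-c, a]]
    = (-1/40) · [[-5, -5], [-3, 5]]

A⁻¹ = 
  [ 1/8,  1/8]
  [3/40, -1/8]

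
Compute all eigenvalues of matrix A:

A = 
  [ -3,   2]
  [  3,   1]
λ = -1 + √10, -1 - √10  (≈ 2.162, -4.162)

tr(A) = -2, det(A) = -9
Characteristic polynomial: λ² - tr(A)λ + det(A) = λ² + 2λ - 9
λ² + 2λ - 9 = 0  ⇒  λ = (-2 ± √((2)² - 4·(-9)))/2 = (-2 ± √(40))/2
  = -1 + √10,  -1 - √10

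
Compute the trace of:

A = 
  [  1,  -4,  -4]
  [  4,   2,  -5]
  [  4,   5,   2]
5

tr(A) = 1 + 2 + 2 = 5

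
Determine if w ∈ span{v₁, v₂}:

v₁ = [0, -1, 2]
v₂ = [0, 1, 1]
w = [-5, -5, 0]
No

Form the augmented matrix and row-reduce:
[v₁|v₂|w] = 
  [  0,   0,  -5]
  [ -1,   1,  -5]
  [  2,   1,   0]
Swap R1 ↔ R2
R3 → R3 + (2)·R1
Swap R2 ↔ R3
REF = 
  [ -1,   1,  -5]
  [  0,   3, -10]
  [  0,   0,  -5]

Row 3 reads [0 0 | -5], i.e. 0 = -5, so the system is inconsistent and w ∉ span{v₁, v₂}.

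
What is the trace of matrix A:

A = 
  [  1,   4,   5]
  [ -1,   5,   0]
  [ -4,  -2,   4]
10

tr(A) = 1 + 5 + 4 = 10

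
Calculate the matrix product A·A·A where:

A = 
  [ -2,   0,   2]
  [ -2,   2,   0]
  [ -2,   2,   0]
A^3 = 
  [  0,   0,   0]
  [  0,   0,   0]
  [  0,   0,   0]

A² = A·A:
A²[1,1] = (-2)(-2) + (0)(-2) + (2)(-2) = 0
A²[1,2] = (-2)(0) + (0)(2) + (2)(2) = 4
A²[1,3] = (-2)(2) + (0)(0) + (2)(0) = -4
A²[2,1] = (-2)(-2) + (2)(-2) + (0)(-2) = 0
A²[2,2] = (-2)(0) + (2)(2) + (0)(2) = 4
A²[2,3] = (-2)(2) + (2)(0) + (0)(0) = -4
A²[3,1] = (-2)(-2) + (2)(-2) + (0)(-2) = 0
A²[3,2] = (-2)(0) + (2)(2) + (0)(2) = 4
A²[3,3] = (-2)(2) + (2)(0) + (0)(0) = -4
A² = 
  [  0,   4,  -4]
  [  0,   4,  -4]
  [  0,   4,  -4]

A^3 = A^2·A:
A^3[1,1] = (0)(-2) + (4)(-2) + (-4)(-2) = 0
A^3[1,2] = (0)(0) + (4)(2) + (-4)(2) = 0
A^3[1,3] = (0)(2) + (4)(0) + (-4)(0) = 0
A^3[2,1] = (0)(-2) + (4)(-2) + (-4)(-2) = 0
A^3[2,2] = (0)(0) + (4)(2) + (-4)(2) = 0
A^3[2,3] = (0)(2) + (4)(0) + (-4)(0) = 0
A^3[3,1] = (0)(-2) + (4)(-2) + (-4)(-2) = 0
A^3[3,2] = (0)(0) + (4)(2) + (-4)(2) = 0
A^3[3,3] = (0)(2) + (4)(0) + (-4)(0) = 0
A^3 = 
  [  0,   0,   0]
  [  0,   0,   0]
  [  0,   0,   0]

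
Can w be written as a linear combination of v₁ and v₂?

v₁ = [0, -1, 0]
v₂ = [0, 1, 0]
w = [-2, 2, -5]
No

Form the augmented matrix and row-reduce:
[v₁|v₂|w] = 
  [  0,   0,  -2]
  [ -1,   1,   2]
  [  0,   0,  -5]
Swap R1 ↔ R2
R3 → R3 - (5/2)·R2
REF = 
  [ -1,   1,   2]
  [  0,   0,  -2]
  [  0,   0,   0]

Row 2 reads [0 0 | -2], i.e. 0 = -2, so the system is inconsistent and w ∉ span{v₁, v₂}.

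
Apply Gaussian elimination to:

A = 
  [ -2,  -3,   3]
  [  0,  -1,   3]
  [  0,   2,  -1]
Row operations:
R3 → R3 + (2)·R2

Resulting echelon form:
REF = 
  [ -2,  -3,   3]
  [  0,  -1,   3]
  [  0,   0,   5]

Rank = 3 (number of non-zero pivot rows).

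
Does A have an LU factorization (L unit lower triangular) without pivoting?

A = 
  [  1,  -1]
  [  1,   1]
Yes.
A[1,1] = 1 ≠ 0, so Gaussian elimination proceeds without a row swap: multiplier ℓ₂₁ = (1)/(1) = 1, and U[2,2] = 1 - (1)(-1) = 2.
L = 
  [  1,   0]
  [  1,   1]
U = 
  [  1,  -1]
  [  0,   2]
Check row 2 of LU: [(1)(1), (1)(-1) + 2] = [1, 1] = row 2 of A ✓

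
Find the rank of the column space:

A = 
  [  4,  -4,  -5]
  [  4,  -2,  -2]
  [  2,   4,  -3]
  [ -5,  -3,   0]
dim(Col(A)) = 3

Row reduce:
R2 → R2 - (1)·R1
R3 → R3 - (1/2)·R1
R4 → R4 + (5/4)·R1
R3 → R3 - (3)·R2
R4 → R4 + (4)·R2
R4 → R4 + (23/38)·R3
REF = 
  [    4,    -4,    -5]
  [    0,     2,     3]
  [    0,     0, -19/2]
  [    0,     0,     0]
Pivot columns: 1, 2, 3 → 3 pivots.
dim(Col(A)) = number of pivot columns = 3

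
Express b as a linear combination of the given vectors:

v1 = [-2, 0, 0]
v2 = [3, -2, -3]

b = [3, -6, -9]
c1 = 3, c2 = 3

b = 3·v1 + 3·v2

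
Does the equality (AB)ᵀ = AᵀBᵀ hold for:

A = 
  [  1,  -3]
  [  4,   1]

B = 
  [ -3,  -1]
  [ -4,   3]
No

(AB)ᵀ = 
  [  9, -16]
  [-10,  -1]

AᵀBᵀ = 
  [ -7,   8]
  [  8,  15]

The two matrices differ, so (AB)ᵀ ≠ AᵀBᵀ in general. The correct identity is (AB)ᵀ = BᵀAᵀ.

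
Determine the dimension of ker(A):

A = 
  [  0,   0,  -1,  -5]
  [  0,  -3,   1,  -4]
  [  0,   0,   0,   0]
nullity(A) = 2

Row reduce:
Swap R1 ↔ R2
REF = 
  [  0,  -3,   1,  -4]
  [  0,   0,  -1,  -5]
  [  0,   0,   0,   0]
Pivot columns: 2, 3 → 2 pivots.
rank(A) = 2, so nullity(A) = 4 - 2 = 2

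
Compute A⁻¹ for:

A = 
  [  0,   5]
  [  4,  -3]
det(A) = (0)(-3) - (5)(4) = -20
For a 2×2 matrix, A⁻¹ = (1/det(A)) · [[d, -b], [-c, a]]
    = (-1/20) · [[-3, -5], [-4, 0]]

A⁻¹ = 
  [3/20,  1/4]
  [ 1/5,    0]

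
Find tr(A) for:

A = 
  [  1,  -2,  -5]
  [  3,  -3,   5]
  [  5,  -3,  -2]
-4

tr(A) = 1 + -3 + -2 = -4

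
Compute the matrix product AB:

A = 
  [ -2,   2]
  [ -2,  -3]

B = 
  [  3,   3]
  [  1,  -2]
A is 2×2 and B is 2×2, so AB is 2×2. Each entry is (row of A)·(column of B):
AB[1,1] = (-2)(3) + (2)(1) = -4
AB[1,2] = (-2)(3) + (2)(-2) = -10
AB[2,1] = (-2)(3) + (-3)(1) = -9
AB[2,2] = (-2)(3) + (-3)(-2) = 0

AB = 
  [ -4, -10]
  [ -9,   0]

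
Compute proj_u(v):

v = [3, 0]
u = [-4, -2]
proj_u(v) = [12/5, 6/5]

v·u = (3)(-4) + (0)(-2) = -12
u·u = (-4)² + (-2)² = 20
proj_u(v) = (v·u / u·u) × u = (-12/20) × u = (-3/5) × u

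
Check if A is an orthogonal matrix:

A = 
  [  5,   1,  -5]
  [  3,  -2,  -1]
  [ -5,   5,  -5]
No

AᵀA = 
  [ 59, -26,  -3]
  [-26,  30, -28]
  [ -3, -28,  51]
≠ I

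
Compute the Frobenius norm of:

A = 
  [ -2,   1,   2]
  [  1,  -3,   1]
||A||_F = 4.472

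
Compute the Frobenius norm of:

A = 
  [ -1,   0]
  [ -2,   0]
||A||_F = 2.236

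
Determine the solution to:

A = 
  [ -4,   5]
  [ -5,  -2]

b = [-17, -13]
Row reduce the augmented matrix [A|b]:
R2 → R2 - (5/4)·R1
REF = 
  [   -4,     5,   -17]
  [    0, -33/4,  33/4]

Back-substitution:
x₂ = (33/4) / (-33/4) = -1
x₁ = (-17 - (5)(-1)) / (-4) = 3

x = [3, -1]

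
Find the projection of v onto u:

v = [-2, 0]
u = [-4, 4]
proj_u(v) = [-1, 1]

v·u = (-2)(-4) + (0)(4) = 8
u·u = (-4)² + (4)² = 32
proj_u(v) = (v·u / u·u) × u = (8/32) × u = (1/4) × u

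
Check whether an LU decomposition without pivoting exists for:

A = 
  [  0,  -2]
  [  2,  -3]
No.
A[1,1] = 0 but A[2,1] = 2 ≠ 0. Any LU with L unit lower triangular has (LU)[1,1] = U[1,1] and (LU)[2,1] = L[2,1]·U[1,1]; matching A forces U[1,1] = 0, which then forces (LU)[2,1] = 0 ≠ 2. A row swap (pivoting) is required.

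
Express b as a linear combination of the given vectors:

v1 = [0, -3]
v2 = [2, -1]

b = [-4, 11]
c1 = -3, c2 = -2

b = -3·v1 + -2·v2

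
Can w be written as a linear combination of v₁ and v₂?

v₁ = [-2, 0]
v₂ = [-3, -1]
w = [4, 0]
Yes

Form the augmented matrix and row-reduce:
[v₁|v₂|w] = 
  [ -2,  -3,   4]
  [  0,  -1,   0]
(already in echelon form — no row operations needed)

No row of the form [0 0 | nonzero], so the system is consistent. Back-substitution gives c₁ = -2, c₂ = 0: w = (-2)·v₁ + (0)·v₂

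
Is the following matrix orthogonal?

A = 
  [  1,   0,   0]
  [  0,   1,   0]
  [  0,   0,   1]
Yes

AᵀA = 
  [  1,   0,   0]
  [  0,   1,   0]
  [  0,   0,   1]
= I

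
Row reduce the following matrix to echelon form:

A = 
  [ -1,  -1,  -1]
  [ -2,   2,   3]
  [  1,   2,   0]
Row operations:
R2 → R2 - (2)·R1
R3 → R3 + (1)·R1
R3 → R3 - (1/4)·R2

Resulting echelon form:
REF = 
  [  -1,   -1,   -1]
  [   0,    4,    5]
  [   0,    0, -9/4]

Rank = 3 (number of non-zero pivot rows).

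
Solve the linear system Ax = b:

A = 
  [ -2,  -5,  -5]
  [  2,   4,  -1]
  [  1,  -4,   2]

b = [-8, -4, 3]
x = [-1, 0, 2]

Row reduce the augmented matrix [A|b]:
R2 → R2 + (1)·R1
R3 → R3 + (1/2)·R1
R3 → R3 - (13/2)·R2
REF = 
  [  -2,   -5,   -5,   -8]
  [   0,   -1,   -6,  -12]
  [   0,    0, 77/2,   77]

Back-substitution:
x₃ = 77 / (77/2) = 2
x₂ = (-12 - (-6)(2)) / (-1) = 0
x₁ = (-8 - (-5)(0) - (-5)(2)) / (-2) = -1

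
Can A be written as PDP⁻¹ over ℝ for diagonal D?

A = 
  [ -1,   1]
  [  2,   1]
Yes

tr(A) = 0, det(A) = -3
Characteristic polynomial: λ² - tr(A)λ + det(A) = λ² - 3
λ² - 3 = 0  ⇒  λ = (0 ± √((0)² - 4·(-3)))/2 = (0 ± √(12))/2
  = √3,  -√3
Eigenvalues: √3, -√3  (≈ 1.732, -1.732)
The two irrational eigenvalues are distinct (simple), so each has alg. mult. = geom. mult. = 1.
Sum of geometric multiplicities equals n, so A has n independent eigenvectors.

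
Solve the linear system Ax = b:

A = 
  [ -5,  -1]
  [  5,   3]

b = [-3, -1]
x = [1, -2]

Row reduce the augmented matrix [A|b]:
R2 → R2 + (1)·R1
REF = 
  [ -5,  -1,  -3]
  [  0,   2,  -4]

Back-substitution:
x₂ = (-4) / 2 = -2
x₁ = (-3 - (-1)(-2)) / (-5) = 1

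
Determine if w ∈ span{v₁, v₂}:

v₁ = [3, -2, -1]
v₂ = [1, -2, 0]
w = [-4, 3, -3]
No

Form the augmented matrix and row-reduce:
[v₁|v₂|w] = 
  [  3,   1,  -4]
  [ -2,  -2,   3]
  [ -1,   0,  -3]
R2 → R2 + (2/3)·R1
R3 → R3 + (1/3)·R1
R3 → R3 + (1/4)·R2
REF = 
  [    3,     1,    -4]
  [    0,  -4/3,   1/3]
  [    0,     0, -17/4]

Row 3 reads [0 0 | -17/4], i.e. 0 = -17/4, so the system is inconsistent and w ∉ span{v₁, v₂}.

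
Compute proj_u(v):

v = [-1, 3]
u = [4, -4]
proj_u(v) = [-2, 2]

v·u = (-1)(4) + (3)(-4) = -16
u·u = (4)² + (-4)² = 32
proj_u(v) = (v·u / u·u) × u = (-16/32) × u = (-1/2) × u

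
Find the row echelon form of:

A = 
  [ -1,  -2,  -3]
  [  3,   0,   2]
Row operations:
R2 → R2 + (3)·R1

Resulting echelon form:
REF = 
  [ -1,  -2,  -3]
  [  0,  -6,  -7]

Rank = 2 (number of non-zero pivot rows).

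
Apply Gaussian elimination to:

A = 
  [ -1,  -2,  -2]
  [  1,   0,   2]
Row operations:
R2 → R2 + (1)·R1

Resulting echelon form:
REF = 
  [ -1,  -2,  -2]
  [  0,  -2,   0]

Rank = 2 (number of non-zero pivot rows).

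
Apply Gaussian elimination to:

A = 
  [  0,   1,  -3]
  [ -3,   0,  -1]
Row operations:
Swap R1 ↔ R2

Resulting echelon form:
REF = 
  [ -3,   0,  -1]
  [  0,   1,  -3]

Rank = 2 (number of non-zero pivot rows).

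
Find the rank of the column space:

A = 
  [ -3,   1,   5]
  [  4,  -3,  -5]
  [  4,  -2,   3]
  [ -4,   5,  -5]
dim(Col(A)) = 3

Row reduce:
R2 → R2 + (4/3)·R1
R3 → R3 + (4/3)·R1
R4 → R4 - (4/3)·R1
R3 → R3 - (2/5)·R2
R4 → R4 + (11/5)·R2
R4 → R4 + (8/9)·R3
REF = 
  [  -3,    1,    5]
  [   0, -5/3,  5/3]
  [   0,    0,    9]
  [   0,    0,    0]
Pivot columns: 1, 2, 3 → 3 pivots.
dim(Col(A)) = number of pivot columns = 3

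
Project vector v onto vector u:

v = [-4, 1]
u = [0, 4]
proj_u(v) = [0, 1]

v·u = (-4)(0) + (1)(4) = 4
u·u = (0)² + (4)² = 16
proj_u(v) = (v·u / u·u) × u = (4/16) × u = (1/4) × u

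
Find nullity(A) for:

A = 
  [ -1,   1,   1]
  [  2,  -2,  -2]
nullity(A) = 2

Row reduce:
R2 → R2 + (2)·R1
REF = 
  [ -1,   1,   1]
  [  0,   0,   0]
Pivot columns: 1 → 1 pivot.
rank(A) = 1, so nullity(A) = 3 - 1 = 2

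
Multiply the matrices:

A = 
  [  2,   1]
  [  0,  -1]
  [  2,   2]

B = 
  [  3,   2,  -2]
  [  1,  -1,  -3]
A is 3×2 and B is 2×3, so AB is 3×3. Each entry is (row of A)·(column of B):
AB[1,1] = (2)(3) + (1)(1) = 7
AB[1,2] = (2)(2) + (1)(-1) = 3
AB[1,3] = (2)(-2) + (1)(-3) = -7
AB[2,1] = (0)(3) + (-1)(1) = -1
AB[2,2] = (0)(2) + (-1)(-1) = 1
AB[2,3] = (0)(-2) + (-1)(-3) = 3
AB[3,1] = (2)(3) + (2)(1) = 8
AB[3,2] = (2)(2) + (2)(-1) = 2
AB[3,3] = (2)(-2) + (2)(-3) = -10

AB = 
  [  7,   3,  -7]
  [ -1,   1,   3]
  [  8,   2, -10]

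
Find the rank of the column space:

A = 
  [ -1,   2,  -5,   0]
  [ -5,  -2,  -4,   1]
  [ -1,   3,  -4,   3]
Row reduce:
R2 → R2 - (5)·R1
R3 → R3 - (1)·R1
R3 → R3 + (1/12)·R2
REF = 
  [   -1,     2,    -5,     0]
  [    0,   -12,    21,     1]
  [    0,     0,  11/4, 37/12]
Pivot columns: 1, 2, 3 → 3 pivots.
dim(Col(A)) = number of pivot columns = 3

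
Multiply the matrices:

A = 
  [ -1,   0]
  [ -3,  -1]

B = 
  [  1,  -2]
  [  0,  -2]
A is 2×2 and B is 2×2, so AB is 2×2. Each entry is (row of A)·(column of B):
AB[1,1] = (-1)(1) + (0)(0) = -1
AB[1,2] = (-1)(-2) + (0)(-2) = 2
AB[2,1] = (-3)(1) + (-1)(0) = -3
AB[2,2] = (-3)(-2) + (-1)(-2) = 8

AB = 
  [ -1,   2]
  [ -3,   8]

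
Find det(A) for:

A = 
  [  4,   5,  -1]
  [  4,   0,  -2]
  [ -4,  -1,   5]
Cofactor expansion along row 1:
det(A) = (4)·((0)(5) - (-2)(-1)) - (5)·((4)(5) - (-2)(-4)) + (-1)·((4)(-1) - (0)(-4))
  = (4)(-2) - (5)(12) + (-1)(-4)
  = -64

det(A) = -64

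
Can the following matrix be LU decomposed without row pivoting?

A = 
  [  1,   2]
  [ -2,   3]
Yes.
A[1,1] = 1 ≠ 0, so Gaussian elimination proceeds without a row swap: multiplier ℓ₂₁ = (-2)/(1) = -2, and U[2,2] = 3 - (-2)(2) = 7.
L = 
  [  1,   0]
  [ -2,   1]
U = 
  [  1,   2]
  [  0,   7]
Check row 2 of LU: [(-2)(1), (-2)(2) + 7] = [-2, 3] = row 2 of A ✓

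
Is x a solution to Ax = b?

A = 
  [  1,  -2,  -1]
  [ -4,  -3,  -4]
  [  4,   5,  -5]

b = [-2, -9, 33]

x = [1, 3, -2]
No

Ax = [-3, -5, 29] ≠ b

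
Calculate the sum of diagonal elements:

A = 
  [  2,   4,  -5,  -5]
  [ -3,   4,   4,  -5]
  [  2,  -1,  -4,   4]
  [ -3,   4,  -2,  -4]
-2

tr(A) = 2 + 4 + -4 + -4 = -2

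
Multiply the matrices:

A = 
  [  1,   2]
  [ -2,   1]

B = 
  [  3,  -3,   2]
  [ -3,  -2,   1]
A is 2×2 and B is 2×3, so AB is 2×3. Each entry is (row of A)·(column of B):
AB[1,1] = (1)(3) + (2)(-3) = -3
AB[1,2] = (1)(-3) + (2)(-2) = -7
AB[1,3] = (1)(2) + (2)(1) = 4
AB[2,1] = (-2)(3) + (1)(-3) = -9
AB[2,2] = (-2)(-3) + (1)(-2) = 4
AB[2,3] = (-2)(2) + (1)(1) = -3

AB = 
  [ -3,  -7,   4]
  [ -9,   4,  -3]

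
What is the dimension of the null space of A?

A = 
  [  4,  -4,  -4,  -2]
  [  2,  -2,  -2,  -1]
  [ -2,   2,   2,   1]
nullity(A) = 3

Row reduce:
R2 → R2 - (1/2)·R1
R3 → R3 + (1/2)·R1
REF = 
  [  4,  -4,  -4,  -2]
  [  0,   0,   0,   0]
  [  0,   0,   0,   0]
Pivot columns: 1 → 1 pivot.
rank(A) = 1, so nullity(A) = 4 - 1 = 3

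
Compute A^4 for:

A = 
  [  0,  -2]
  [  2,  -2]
A^4 = 
  [  0, -16]
  [ 16, -16]

A² = A·A:
A²[1,1] = (0)(0) + (-2)(2) = -4
A²[1,2] = (0)(-2) + (-2)(-2) = 4
A²[2,1] = (2)(0) + (-2)(2) = -4
A²[2,2] = (2)(-2) + (-2)(-2) = 0
A² = 
  [ -4,   4]
  [ -4,   0]

A^3 = A^2·A:
A^3[1,1] = (-4)(0) + (4)(2) = 8
A^3[1,2] = (-4)(-2) + (4)(-2) = 0
A^3[2,1] = (-4)(0) + (0)(2) = 0
A^3[2,2] = (-4)(-2) + (0)(-2) = 8
A^3 = 
  [  8,   0]
  [  0,   8]

A^4 = A^3·A:
A^4[1,1] = (8)(0) + (0)(2) = 0
A^4[1,2] = (8)(-2) + (0)(-2) = -16
A^4[2,1] = (0)(0) + (8)(2) = 16
A^4[2,2] = (0)(-2) + (8)(-2) = -16
A^4 = 
  [  0, -16]
  [ 16, -16]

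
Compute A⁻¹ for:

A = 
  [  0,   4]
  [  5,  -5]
det(A) = (0)(-5) - (4)(5) = -20
For a 2×2 matrix, A⁻¹ = (1/det(A)) · [[d, -b], [-c, a]]
    = (-1/20) · [[-5, -4], [-5, 0]]

A⁻¹ = 
  [1/4, 1/5]
  [1/4,   0]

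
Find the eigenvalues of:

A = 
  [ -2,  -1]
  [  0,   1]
λ = 1, -2

tr(A) = -1, det(A) = -2
Characteristic polynomial: λ² - tr(A)λ + det(A) = λ² + λ - 2
λ² + λ - 2 = (λ + 2)(λ - 1)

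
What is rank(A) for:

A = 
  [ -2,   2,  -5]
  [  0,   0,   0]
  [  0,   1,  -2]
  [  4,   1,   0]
rank(A) = 2

Row reduce:
R4 → R4 + (2)·R1
Swap R2 ↔ R3
R4 → R4 - (5)·R2
REF = 
  [ -2,   2,  -5]
  [  0,   1,  -2]
  [  0,   0,   0]
  [  0,   0,   0]
Pivot columns: 1, 2 → 2 pivots.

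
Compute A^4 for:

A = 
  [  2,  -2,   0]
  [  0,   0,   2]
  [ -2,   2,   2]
A^4 = 
  [ 64, -64, -64]
  [-64,  64,  64]
  [-128, 128, 128]

A² = A·A:
A²[1,1] = (2)(2) + (-2)(0) + (0)(-2) = 4
A²[1,2] = (2)(-2) + (-2)(0) + (0)(2) = -4
A²[1,3] = (2)(0) + (-2)(2) + (0)(2) = -4
A²[2,1] = (0)(2) + (0)(0) + (2)(-2) = -4
A²[2,2] = (0)(-2) + (0)(0) + (2)(2) = 4
A²[2,3] = (0)(0) + (0)(2) + (2)(2) = 4
A²[3,1] = (-2)(2) + (2)(0) + (2)(-2) = -8
A²[3,2] = (-2)(-2) + (2)(0) + (2)(2) = 8
A²[3,3] = (-2)(0) + (2)(2) + (2)(2) = 8
A² = 
  [  4,  -4,  -4]
  [ -4,   4,   4]
  [ -8,   8,   8]

A^3 = A^2·A:
A^3[1,1] = (4)(2) + (-4)(0) + (-4)(-2) = 16
A^3[1,2] = (4)(-2) + (-4)(0) + (-4)(2) = -16
A^3[1,3] = (4)(0) + (-4)(2) + (-4)(2) = -16
A^3[2,1] = (-4)(2) + (4)(0) + (4)(-2) = -16
A^3[2,2] = (-4)(-2) + (4)(0) + (4)(2) = 16
A^3[2,3] = (-4)(0) + (4)(2) + (4)(2) = 16
A^3[3,1] = (-8)(2) + (8)(0) + (8)(-2) = -32
A^3[3,2] = (-8)(-2) + (8)(0) + (8)(2) = 32
A^3[3,3] = (-8)(0) + (8)(2) + (8)(2) = 32
A^3 = 
  [ 16, -16, -16]
  [-16,  16,  16]
  [-32,  32,  32]

A^4 = A^3·A:
A^4[1,1] = (16)(2) + (-16)(0) + (-16)(-2) = 64
A^4[1,2] = (16)(-2) + (-16)(0) + (-16)(2) = -64
A^4[1,3] = (16)(0) + (-16)(2) + (-16)(2) = -64
A^4[2,1] = (-16)(2) + (16)(0) + (16)(-2) = -64
A^4[2,2] = (-16)(-2) + (16)(0) + (16)(2) = 64
A^4[2,3] = (-16)(0) + (16)(2) + (16)(2) = 64
A^4[3,1] = (-32)(2) + (32)(0) + (32)(-2) = -128
A^4[3,2] = (-32)(-2) + (32)(0) + (32)(2) = 128
A^4[3,3] = (-32)(0) + (32)(2) + (32)(2) = 128
A^4 = 
  [ 64, -64, -64]
  [-64,  64,  64]
  [-128, 128, 128]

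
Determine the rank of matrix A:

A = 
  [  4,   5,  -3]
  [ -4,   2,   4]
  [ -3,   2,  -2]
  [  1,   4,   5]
rank(A) = 3

Row reduce:
R2 → R2 + (1)·R1
R3 → R3 + (3/4)·R1
R4 → R4 - (1/4)·R1
R3 → R3 - (23/28)·R2
R4 → R4 - (11/28)·R2
R4 → R4 + (75/71)·R3
REF = 
  [     4,      5,     -3]
  [     0,      7,      1]
  [     0,      0, -71/14]
  [     0,      0,      0]
Pivot columns: 1, 2, 3 → 3 pivots.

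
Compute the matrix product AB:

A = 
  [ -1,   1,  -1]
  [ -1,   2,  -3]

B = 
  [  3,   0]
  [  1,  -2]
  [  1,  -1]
AB = 
  [ -3,  -1]
  [ -4,  -1]

A is 2×3 and B is 3×2, so AB is 2×2. Each entry is (row of A)·(column of B):
AB[1,1] = (-1)(3) + (1)(1) + (-1)(1) = -3
AB[1,2] = (-1)(0) + (1)(-2) + (-1)(-1) = -1
AB[2,1] = (-1)(3) + (2)(1) + (-3)(1) = -4
AB[2,2] = (-1)(0) + (2)(-2) + (-3)(-1) = -1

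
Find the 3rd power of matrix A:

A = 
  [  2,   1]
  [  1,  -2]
A^3 = 
  [ 10,   5]
  [  5, -10]

A² = A·A:
A²[1,1] = (2)(2) + (1)(1) = 5
A²[1,2] = (2)(1) + (1)(-2) = 0
A²[2,1] = (1)(2) + (-2)(1) = 0
A²[2,2] = (1)(1) + (-2)(-2) = 5
A² = 
  [  5,   0]
  [  0,   5]

A^3 = A^2·A:
A^3[1,1] = (5)(2) + (0)(1) = 10
A^3[1,2] = (5)(1) + (0)(-2) = 5
A^3[2,1] = (0)(2) + (5)(1) = 5
A^3[2,2] = (0)(1) + (5)(-2) = -10
A^3 = 
  [ 10,   5]
  [  5, -10]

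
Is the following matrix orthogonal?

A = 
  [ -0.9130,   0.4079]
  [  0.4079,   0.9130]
Yes

AᵀA = 
  [  1,   0]
  [  0,   1]
≈ I (equal to I up to the 4-dp rounding of the entries)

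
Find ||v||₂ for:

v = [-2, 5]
5.385

||v||₂ = √((-2)² + (5)²) = √29 = 5.385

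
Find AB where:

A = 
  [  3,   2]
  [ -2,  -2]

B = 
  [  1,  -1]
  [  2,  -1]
A is 2×2 and B is 2×2, so AB is 2×2. Each entry is (row of A)·(column of B):
AB[1,1] = (3)(1) + (2)(2) = 7
AB[1,2] = (3)(-1) + (2)(-1) = -5
AB[2,1] = (-2)(1) + (-2)(2) = -6
AB[2,2] = (-2)(-1) + (-2)(-1) = 4

AB = 
  [  7,  -5]
  [ -6,   4]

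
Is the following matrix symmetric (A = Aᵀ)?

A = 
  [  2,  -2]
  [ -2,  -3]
Yes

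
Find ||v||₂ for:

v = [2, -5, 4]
6.708

||v||₂ = √((2)² + (-5)² + (4)²) = √45 = 6.708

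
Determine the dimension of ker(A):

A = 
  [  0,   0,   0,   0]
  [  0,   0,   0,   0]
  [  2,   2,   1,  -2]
nullity(A) = 3

Row reduce:
Swap R1 ↔ R3
REF = 
  [  2,   2,   1,  -2]
  [  0,   0,   0,   0]
  [  0,   0,   0,   0]
Pivot columns: 1 → 1 pivot.
rank(A) = 1, so nullity(A) = 4 - 1 = 3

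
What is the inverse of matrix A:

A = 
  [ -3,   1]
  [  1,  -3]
det(A) = (-3)(-3) - (1)(1) = 8
For a 2×2 matrix, A⁻¹ = (1/det(A)) · [[d, -b], [-c, a]]
    = (1/8) · [[-3, -1], [-1, -3]]

A⁻¹ = 
  [-3/8, -1/8]
  [-1/8, -3/8]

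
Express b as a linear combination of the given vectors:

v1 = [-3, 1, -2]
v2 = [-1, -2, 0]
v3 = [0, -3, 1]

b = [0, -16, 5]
c1 = -1, c2 = 3, c3 = 3

b = -1·v1 + 3·v2 + 3·v3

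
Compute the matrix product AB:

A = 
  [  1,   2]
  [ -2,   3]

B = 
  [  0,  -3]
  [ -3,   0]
AB = 
  [ -6,  -3]
  [ -9,   6]

A is 2×2 and B is 2×2, so AB is 2×2. Each entry is (row of A)·(column of B):
AB[1,1] = (1)(0) + (2)(-3) = -6
AB[1,2] = (1)(-3) + (2)(0) = -3
AB[2,1] = (-2)(0) + (3)(-3) = -9
AB[2,2] = (-2)(-3) + (3)(0) = 6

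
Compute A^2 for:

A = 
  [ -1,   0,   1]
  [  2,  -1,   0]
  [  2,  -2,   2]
A² = A·A:
A²[1,1] = (-1)(-1) + (0)(2) + (1)(2) = 3
A²[1,2] = (-1)(0) + (0)(-1) + (1)(-2) = -2
A²[1,3] = (-1)(1) + (0)(0) + (1)(2) = 1
A²[2,1] = (2)(-1) + (-1)(2) + (0)(2) = -4
A²[2,2] = (2)(0) + (-1)(-1) + (0)(-2) = 1
A²[2,3] = (2)(1) + (-1)(0) + (0)(2) = 2
A²[3,1] = (2)(-1) + (-2)(2) + (2)(2) = -2
A²[3,2] = (2)(0) + (-2)(-1) + (2)(-2) = -2
A²[3,3] = (2)(1) + (-2)(0) + (2)(2) = 6
A² = 
  [  3,  -2,   1]
  [ -4,   1,   2]
  [ -2,  -2,   6]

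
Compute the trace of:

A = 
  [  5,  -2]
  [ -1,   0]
5

tr(A) = 5 + 0 = 5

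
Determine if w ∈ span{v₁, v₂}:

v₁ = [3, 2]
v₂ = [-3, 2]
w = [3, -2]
Yes

Form the augmented matrix and row-reduce:
[v₁|v₂|w] = 
  [  3,  -3,   3]
  [  2,   2,  -2]
R2 → R2 - (2/3)·R1
REF = 
  [  3,  -3,   3]
  [  0,   4,  -4]

No row of the form [0 0 | nonzero], so the system is consistent. Back-substitution gives c₁ = 0, c₂ = -1: w = (0)·v₁ + (-1)·v₂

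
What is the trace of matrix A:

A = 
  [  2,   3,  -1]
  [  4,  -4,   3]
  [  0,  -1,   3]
1

tr(A) = 2 + -4 + 3 = 1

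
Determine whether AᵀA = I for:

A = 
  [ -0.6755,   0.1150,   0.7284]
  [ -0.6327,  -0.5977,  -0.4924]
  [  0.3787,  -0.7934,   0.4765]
Yes

AᵀA = 
  [  1,   0,   0]
  [  0,   1,   0]
  [  0,   0,   1.0001]
≈ I (equal to I up to the 4-dp rounding of the entries)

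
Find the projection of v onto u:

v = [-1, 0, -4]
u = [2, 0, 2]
v·u = (-1)(2) + (0)(0) + (-4)(2) = -10
u·u = (2)² + (0)² + (2)² = 8
proj_u(v) = (v·u / u·u) × u = (-10/8) × u = (-5/4) × u

proj_u(v) = [-5/2, 0, -5/2]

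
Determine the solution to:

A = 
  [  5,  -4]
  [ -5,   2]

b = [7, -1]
Row reduce the augmented matrix [A|b]:
R2 → R2 + (1)·R1
REF = 
  [  5,  -4,   7]
  [  0,  -2,   6]

Back-substitution:
x₂ = 6 / (-2) = -3
x₁ = (7 - (-4)(-3)) / 5 = -1

x = [-1, -3]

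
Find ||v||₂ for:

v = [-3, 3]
4.243

||v||₂ = √((-3)² + (3)²) = √18 = 4.243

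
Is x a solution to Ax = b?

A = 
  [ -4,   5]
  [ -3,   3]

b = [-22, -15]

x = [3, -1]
No

Ax = [-17, -12] ≠ b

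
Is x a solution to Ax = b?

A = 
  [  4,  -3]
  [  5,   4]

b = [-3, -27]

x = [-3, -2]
No

Ax = [-6, -23] ≠ b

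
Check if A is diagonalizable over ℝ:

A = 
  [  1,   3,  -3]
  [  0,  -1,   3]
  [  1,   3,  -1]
Yes

Characteristic polynomial: det(λI - A) = λ³ + λ² - 7λ + 2
Testing integer divisors of the constant term: p(2) = 0, so (λ - 2) is a factor:
p(λ) = (λ - 2)(λ² + 3λ - 1)
λ² + 3λ - 1 = 0  ⇒  λ = (-3 ± √((3)² - 4·(-1)))/2 = (-3 ± √(13))/2
  = (-3 + √13)/2,  (-3 - √13)/2
Eigenvalues: 2, (-3 + √13)/2, (-3 - √13)/2  (≈ 2, 0.3028, -3.303)
The two irrational eigenvalues are distinct (simple), so each has alg. mult. = geom. mult. = 1.
λ=2: alg. mult. = 1, geom. mult. = 3 - rank(A - (2)I) = 3 - 2 = 1
Sum of geometric multiplicities equals n, so A has n independent eigenvectors.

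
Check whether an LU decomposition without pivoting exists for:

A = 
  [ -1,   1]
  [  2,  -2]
Yes.
A[1,1] = -1 ≠ 0, so Gaussian elimination proceeds without a row swap: multiplier ℓ₂₁ = (2)/(-1) = -2, and U[2,2] = -2 - (-2)(1) = 0.
L = 
  [  1,   0]
  [ -2,   1]
U = 
  [ -1,   1]
  [  0,   0]
Check row 2 of LU: [(-2)(-1), (-2)(1) + 0] = [2, -2] = row 2 of A ✓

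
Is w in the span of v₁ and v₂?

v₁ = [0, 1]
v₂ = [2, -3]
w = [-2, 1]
Yes

Form the augmented matrix and row-reduce:
[v₁|v₂|w] = 
  [  0,   2,  -2]
  [  1,  -3,   1]
Swap R1 ↔ R2
REF = 
  [  1,  -3,   1]
  [  0,   2,  -2]

No row of the form [0 0 | nonzero], so the system is consistent. Back-substitution gives c₁ = -2, c₂ = -1: w = (-2)·v₁ + (-1)·v₂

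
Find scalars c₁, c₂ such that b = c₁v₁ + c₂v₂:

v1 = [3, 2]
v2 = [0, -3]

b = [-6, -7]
c1 = -2, c2 = 1

b = -2·v1 + 1·v2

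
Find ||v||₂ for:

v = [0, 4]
4

||v||₂ = √((0)² + (4)²) = √16 = 4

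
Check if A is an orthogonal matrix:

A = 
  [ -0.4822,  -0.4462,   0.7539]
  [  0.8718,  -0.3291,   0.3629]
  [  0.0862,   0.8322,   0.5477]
Yes

AᵀA = 
  [  1,   0,   0.0001]
  [  0,   1,   0]
  [  0.0001,   0,   1]
≈ I (equal to I up to the 4-dp rounding of the entries)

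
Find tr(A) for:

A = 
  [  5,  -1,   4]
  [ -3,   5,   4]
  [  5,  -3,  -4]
6

tr(A) = 5 + 5 + -4 = 6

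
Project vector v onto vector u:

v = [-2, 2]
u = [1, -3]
proj_u(v) = [-4/5, 12/5]

v·u = (-2)(1) + (2)(-3) = -8
u·u = (1)² + (-3)² = 10
proj_u(v) = (v·u / u·u) × u = (-8/10) × u = (-4/5) × u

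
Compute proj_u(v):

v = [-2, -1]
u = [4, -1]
proj_u(v) = [-28/17, 7/17]

v·u = (-2)(4) + (-1)(-1) = -7
u·u = (4)² + (-1)² = 17
proj_u(v) = (v·u / u·u) × u = (-7/17) × u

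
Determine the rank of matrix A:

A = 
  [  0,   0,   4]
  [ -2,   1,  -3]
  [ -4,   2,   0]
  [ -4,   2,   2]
Row reduce:
Swap R1 ↔ R2
R3 → R3 - (2)·R1
R4 → R4 - (2)·R1
R3 → R3 - (3/2)·R2
R4 → R4 - (2)·R2
REF = 
  [ -2,   1,  -3]
  [  0,   0,   4]
  [  0,   0,   0]
  [  0,   0,   0]
Pivot columns: 1, 3 → 2 pivots.

rank(A) = 2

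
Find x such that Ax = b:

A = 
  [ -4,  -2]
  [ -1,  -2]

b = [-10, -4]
x = [2, 1]

Row reduce the augmented matrix [A|b]:
R2 → R2 - (1/4)·R1
REF = 
  [  -4,   -2,  -10]
  [   0, -3/2, -3/2]

Back-substitution:
x₂ = (-3/2) / (-3/2) = 1
x₁ = (-10 - (-2)(1)) / (-4) = 2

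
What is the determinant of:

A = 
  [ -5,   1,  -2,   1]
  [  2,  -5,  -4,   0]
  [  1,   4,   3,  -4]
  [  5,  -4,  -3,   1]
-219

Cofactor expansion along row 1: det(A) = a₁₁M₁₁ - a₁₂M₁₂ + a₁₃M₁₃ - a₁₄M₁₄

M₁₁ = det[[-5, -4, 0]; [4, 3, -4]; [-4, -3, 1]]
  = (-5)·((3)(1) - (-4)(-3)) - (-4)·((4)(1) - (-4)(-4)) + (0)·((4)(-3) - (3)(-4))
  = (-5)(-9) - (-4)(-12) + (0)(0)
  = -3
M₁₂ = det[[2, -4, 0]; [1, 3, -4]; [5, -3, 1]]
  = (2)·((3)(1) - (-4)(-3)) - (-4)·((1)(1) - (-4)(5)) + (0)·((1)(-3) - (3)(5))
  = (2)(-9) - (-4)(21) + (0)(-18)
  = 66
M₁₃ = det[[2, -5, 0]; [1, 4, -4]; [5, -4, 1]]
  = (2)·((4)(1) - (-4)(-4)) - (-5)·((1)(1) - (-4)(5)) + (0)·((1)(-4) - (4)(5))
  = (2)(-12) - (-5)(21) + (0)(-24)
  = 81
M₁₄ = det[[2, -5, -4]; [1, 4, 3]; [5, -4, -3]]
  = (2)·((4)(-3) - (3)(-4)) - (-5)·((1)(-3) - (3)(5)) + (-4)·((1)(-4) - (4)(5))
  = (2)(0) - (-5)(-18) + (-4)(-24)
  = 6

det(A) = (-5)(-3) - (1)(66) + (-2)(81) - (1)(6) = -219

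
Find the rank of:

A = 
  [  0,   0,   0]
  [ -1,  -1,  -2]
rank(A) = 1

Row reduce:
Swap R1 ↔ R2
REF = 
  [ -1,  -1,  -2]
  [  0,   0,   0]
Pivot columns: 1 → 1 pivot.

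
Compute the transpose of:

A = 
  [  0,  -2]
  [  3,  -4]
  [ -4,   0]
Aᵀ = 
  [  0,   3,  -4]
  [ -2,  -4,   0]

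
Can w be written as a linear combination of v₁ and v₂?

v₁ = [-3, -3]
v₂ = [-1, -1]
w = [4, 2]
No

Form the augmented matrix and row-reduce:
[v₁|v₂|w] = 
  [ -3,  -1,   4]
  [ -3,  -1,   2]
R2 → R2 - (1)·R1
REF = 
  [ -3,  -1,   4]
  [  0,   0,  -2]

Row 2 reads [0 0 | -2], i.e. 0 = -2, so the system is inconsistent and w ∉ span{v₁, v₂}.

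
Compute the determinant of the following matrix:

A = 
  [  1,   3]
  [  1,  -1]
-4

For a 2×2 matrix, det = ad - bc = (1)(-1) - (3)(1) = -4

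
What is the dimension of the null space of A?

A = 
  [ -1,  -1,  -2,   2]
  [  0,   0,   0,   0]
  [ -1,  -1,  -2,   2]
nullity(A) = 3

Row reduce:
R3 → R3 - (1)·R1
REF = 
  [ -1,  -1,  -2,   2]
  [  0,   0,   0,   0]
  [  0,   0,   0,   0]
Pivot columns: 1 → 1 pivot.
rank(A) = 1, so nullity(A) = 4 - 1 = 3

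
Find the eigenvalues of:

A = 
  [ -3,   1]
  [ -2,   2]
tr(A) = -1, det(A) = -4
Characteristic polynomial: λ² - tr(A)λ + det(A) = λ² + λ - 4
λ² + λ - 4 = 0  ⇒  λ = (-1 ± √((1)² - 4·(-4)))/2 = (-1 ± √(17))/2
  = (-1 + √17)/2,  (-1 - √17)/2

λ = (-1 + √17)/2, (-1 - √17)/2  (≈ 1.562, -2.562)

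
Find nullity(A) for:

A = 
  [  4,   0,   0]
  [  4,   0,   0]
nullity(A) = 2

Row reduce:
R2 → R2 - (1)·R1
REF = 
  [  4,   0,   0]
  [  0,   0,   0]
Pivot columns: 1 → 1 pivot.
rank(A) = 1, so nullity(A) = 3 - 1 = 2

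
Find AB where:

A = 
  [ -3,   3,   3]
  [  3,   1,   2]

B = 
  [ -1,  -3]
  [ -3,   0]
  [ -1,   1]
AB = 
  [ -9,  12]
  [ -8,  -7]

A is 2×3 and B is 3×2, so AB is 2×2. Each entry is (row of A)·(column of B):
AB[1,1] = (-3)(-1) + (3)(-3) + (3)(-1) = -9
AB[1,2] = (-3)(-3) + (3)(0) + (3)(1) = 12
AB[2,1] = (3)(-1) + (1)(-3) + (2)(-1) = -8
AB[2,2] = (3)(-3) + (1)(0) + (2)(1) = -7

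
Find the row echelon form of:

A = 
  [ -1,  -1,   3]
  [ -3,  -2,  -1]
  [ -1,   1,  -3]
Row operations:
R2 → R2 - (3)·R1
R3 → R3 - (1)·R1
R3 → R3 - (2)·R2

Resulting echelon form:
REF = 
  [ -1,  -1,   3]
  [  0,   1, -10]
  [  0,   0,  14]

Rank = 3 (number of non-zero pivot rows).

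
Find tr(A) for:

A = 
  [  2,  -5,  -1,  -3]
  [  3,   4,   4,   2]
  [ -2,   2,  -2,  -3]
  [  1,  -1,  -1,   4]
8

tr(A) = 2 + 4 + -2 + 4 = 8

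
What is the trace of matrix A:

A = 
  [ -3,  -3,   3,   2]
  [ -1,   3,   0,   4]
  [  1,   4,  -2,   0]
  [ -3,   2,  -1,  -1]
-3

tr(A) = -3 + 3 + -2 + -1 = -3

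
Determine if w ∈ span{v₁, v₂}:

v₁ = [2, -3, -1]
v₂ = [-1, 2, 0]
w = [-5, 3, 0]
No

Form the augmented matrix and row-reduce:
[v₁|v₂|w] = 
  [  2,  -1,  -5]
  [ -3,   2,   3]
  [ -1,   0,   0]
R2 → R2 + (3/2)·R1
R3 → R3 + (1/2)·R1
R3 → R3 + (1)·R2
REF = 
  [   2,   -1,   -5]
  [   0,  1/2, -9/2]
  [   0,    0,   -7]

Row 3 reads [0 0 | -7], i.e. 0 = -7, so the system is inconsistent and w ∉ span{v₁, v₂}.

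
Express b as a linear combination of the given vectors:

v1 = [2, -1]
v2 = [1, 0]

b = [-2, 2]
c1 = -2, c2 = 2

b = -2·v1 + 2·v2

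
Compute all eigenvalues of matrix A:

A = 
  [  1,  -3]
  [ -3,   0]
λ = (1 + √37)/2, (1 - √37)/2  (≈ 3.541, -2.541)

tr(A) = 1, det(A) = -9
Characteristic polynomial: λ² - tr(A)λ + det(A) = λ² - λ - 9
λ² - λ - 9 = 0  ⇒  λ = (1 ± √((-1)² - 4·(-9)))/2 = (1 ± √(37))/2
  = (1 + √37)/2,  (1 - √37)/2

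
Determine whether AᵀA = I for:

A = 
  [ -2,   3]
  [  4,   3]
No

AᵀA = 
  [ 20,   6]
  [  6,  18]
≠ I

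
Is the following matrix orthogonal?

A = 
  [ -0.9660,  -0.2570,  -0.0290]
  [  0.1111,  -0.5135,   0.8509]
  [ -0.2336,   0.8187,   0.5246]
Yes

AᵀA = 
  [  1.0001,   0,   0]
  [  0,   1,   0]
  [  0,   0,   1.0001]
≈ I (equal to I up to the 4-dp rounding of the entries)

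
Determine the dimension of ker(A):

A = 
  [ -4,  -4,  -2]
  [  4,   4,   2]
nullity(A) = 2

Row reduce:
R2 → R2 + (1)·R1
REF = 
  [ -4,  -4,  -2]
  [  0,   0,   0]
Pivot columns: 1 → 1 pivot.
rank(A) = 1, so nullity(A) = 3 - 1 = 2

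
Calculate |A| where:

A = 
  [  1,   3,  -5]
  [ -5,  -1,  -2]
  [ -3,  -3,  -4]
Cofactor expansion along row 1:
det(A) = (1)·((-1)(-4) - (-2)(-3)) - (3)·((-5)(-4) - (-2)(-3)) + (-5)·((-5)(-3) - (-1)(-3))
  = (1)(-2) - (3)(14) + (-5)(12)
  = -104

det(A) = -104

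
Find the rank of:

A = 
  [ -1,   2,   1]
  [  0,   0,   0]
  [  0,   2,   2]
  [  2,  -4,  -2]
Row reduce:
R4 → R4 + (2)·R1
Swap R2 ↔ R3
REF = 
  [ -1,   2,   1]
  [  0,   2,   2]
  [  0,   0,   0]
  [  0,   0,   0]
Pivot columns: 1, 2 → 2 pivots.

rank(A) = 2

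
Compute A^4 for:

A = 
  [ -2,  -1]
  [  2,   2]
A^4 = 
  [  4,   0]
  [  0,   4]

A² = A·A:
A²[1,1] = (-2)(-2) + (-1)(2) = 2
A²[1,2] = (-2)(-1) + (-1)(2) = 0
A²[2,1] = (2)(-2) + (2)(2) = 0
A²[2,2] = (2)(-1) + (2)(2) = 2
A² = 
  [  2,   0]
  [  0,   2]

A^3 = A^2·A:
A^3[1,1] = (2)(-2) + (0)(2) = -4
A^3[1,2] = (2)(-1) + (0)(2) = -2
A^3[2,1] = (0)(-2) + (2)(2) = 4
A^3[2,2] = (0)(-1) + (2)(2) = 4
A^3 = 
  [ -4,  -2]
  [  4,   4]

A^4 = A^3·A:
A^4[1,1] = (-4)(-2) + (-2)(2) = 4
A^4[1,2] = (-4)(-1) + (-2)(2) = 0
A^4[2,1] = (4)(-2) + (4)(2) = 0
A^4[2,2] = (4)(-1) + (4)(2) = 4
A^4 = 
  [  4,   0]
  [  0,   4]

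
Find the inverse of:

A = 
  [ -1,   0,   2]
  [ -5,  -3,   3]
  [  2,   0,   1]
det(A) = (-1)·((-3)(1) - (3)(0)) - (0)·((-5)(1) - (3)(2)) + (2)·((-5)(0) - (-3)(2))
  = (-1)(-3) - (0)(-11) + (2)(6)
  = 15
det(A) = 15 ≠ 0, so A is invertible.

Cofactors Cᵢⱼ = (-1)ⁱ⁺ʲ·Mᵢⱼ:
C = 
  [ -3,  11,   6]
  [  0,  -5,   0]
  [  6,  -7,   3]

adj(A) = Cᵀ:
adj(A) = 
  [ -3,   0,   6]
  [ 11,  -5,  -7]
  [  6,   0,   3]

A⁻¹ = (1/15) · adj(A):
A⁻¹ = 
  [ -1/5,     0,   2/5]
  [11/15,  -1/3, -7/15]
  [  2/5,     0,   1/5]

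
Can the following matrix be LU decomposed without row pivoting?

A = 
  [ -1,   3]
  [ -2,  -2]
Yes.
A[1,1] = -1 ≠ 0, so Gaussian elimination proceeds without a row swap: multiplier ℓ₂₁ = (-2)/(-1) = 2, and U[2,2] = -2 - (2)(3) = -8.
L = 
  [  1,   0]
  [  2,   1]
U = 
  [ -1,   3]
  [  0,  -8]
Check row 2 of LU: [(2)(-1), (2)(3) + (-8)] = [-2, -2] = row 2 of A ✓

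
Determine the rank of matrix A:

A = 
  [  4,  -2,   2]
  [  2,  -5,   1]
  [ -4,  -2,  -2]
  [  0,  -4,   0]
Row reduce:
R2 → R2 - (1/2)·R1
R3 → R3 + (1)·R1
R3 → R3 - (1)·R2
R4 → R4 - (1)·R2
REF = 
  [  4,  -2,   2]
  [  0,  -4,   0]
  [  0,   0,   0]
  [  0,   0,   0]
Pivot columns: 1, 2 → 2 pivots.

rank(A) = 2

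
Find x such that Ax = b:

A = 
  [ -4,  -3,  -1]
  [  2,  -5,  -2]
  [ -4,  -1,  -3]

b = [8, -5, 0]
x = [-2, -1, 3]

Row reduce the augmented matrix [A|b]:
R2 → R2 + (1/2)·R1
R3 → R3 - (1)·R1
R3 → R3 + (4/13)·R2
REF = 
  [     -4,      -3,      -1,       8]
  [      0,   -13/2,    -5/2,      -1]
  [      0,       0,  -36/13, -108/13]

Back-substitution:
x₃ = (-108/13) / (-36/13) = 3
x₂ = (-1 - (-5/2)(3)) / (-13/2) = -1
x₁ = (8 - (-3)(-1) - (-1)(3)) / (-4) = -2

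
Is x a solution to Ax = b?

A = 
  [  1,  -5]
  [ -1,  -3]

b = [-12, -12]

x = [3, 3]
Yes

Ax = [-12, -12] = b ✓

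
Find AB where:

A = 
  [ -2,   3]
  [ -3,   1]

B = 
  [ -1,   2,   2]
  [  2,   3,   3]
A is 2×2 and B is 2×3, so AB is 2×3. Each entry is (row of A)·(column of B):
AB[1,1] = (-2)(-1) + (3)(2) = 8
AB[1,2] = (-2)(2) + (3)(3) = 5
AB[1,3] = (-2)(2) + (3)(3) = 5
AB[2,1] = (-3)(-1) + (1)(2) = 5
AB[2,2] = (-3)(2) + (1)(3) = -3
AB[2,3] = (-3)(2) + (1)(3) = -3

AB = 
  [  8,   5,   5]
  [  5,  -3,  -3]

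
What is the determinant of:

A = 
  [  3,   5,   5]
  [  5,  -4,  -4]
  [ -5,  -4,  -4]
Cofactor expansion along row 1:
det(A) = (3)·((-4)(-4) - (-4)(-4)) - (5)·((5)(-4) - (-4)(-5)) + (5)·((5)(-4) - (-4)(-5))
  = (3)(0) - (5)(-40) + (5)(-40)
  = 0

det(A) = 0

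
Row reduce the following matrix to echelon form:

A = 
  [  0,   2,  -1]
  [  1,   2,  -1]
Row operations:
Swap R1 ↔ R2

Resulting echelon form:
REF = 
  [  1,   2,  -1]
  [  0,   2,  -1]

Rank = 2 (number of non-zero pivot rows).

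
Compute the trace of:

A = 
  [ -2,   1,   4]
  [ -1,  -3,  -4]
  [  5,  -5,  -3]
-8

tr(A) = -2 + -3 + -3 = -8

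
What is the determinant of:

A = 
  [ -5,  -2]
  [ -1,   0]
For a 2×2 matrix, det = ad - bc = (-5)(0) - (-2)(-1) = -2

det(A) = -2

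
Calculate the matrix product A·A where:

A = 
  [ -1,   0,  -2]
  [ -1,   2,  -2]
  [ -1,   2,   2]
A² = A·A:
A²[1,1] = (-1)(-1) + (0)(-1) + (-2)(-1) = 3
A²[1,2] = (-1)(0) + (0)(2) + (-2)(2) = -4
A²[1,3] = (-1)(-2) + (0)(-2) + (-2)(2) = -2
A²[2,1] = (-1)(-1) + (2)(-1) + (-2)(-1) = 1
A²[2,2] = (-1)(0) + (2)(2) + (-2)(2) = 0
A²[2,3] = (-1)(-2) + (2)(-2) + (-2)(2) = -6
A²[3,1] = (-1)(-1) + (2)(-1) + (2)(-1) = -3
A²[3,2] = (-1)(0) + (2)(2) + (2)(2) = 8
A²[3,3] = (-1)(-2) + (2)(-2) + (2)(2) = 2
A² = 
  [  3,  -4,  -2]
  [  1,   0,  -6]
  [ -3,   8,   2]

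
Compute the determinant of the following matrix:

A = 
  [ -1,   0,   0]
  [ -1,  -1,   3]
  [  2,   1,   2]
5

Cofactor expansion along row 1:
det(A) = (-1)·((-1)(2) - (3)(1)) - (0)·((-1)(2) - (3)(2)) + (0)·((-1)(1) - (-1)(2))
  = (-1)(-5) - (0)(-8) + (0)(1)
  = 5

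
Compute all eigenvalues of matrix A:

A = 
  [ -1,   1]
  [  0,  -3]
tr(A) = -4, det(A) = 3
Characteristic polynomial: λ² - tr(A)λ + det(A) = λ² + 4λ + 3
λ² + 4λ + 3 = (λ + 3)(λ + 1)

λ = -1, -3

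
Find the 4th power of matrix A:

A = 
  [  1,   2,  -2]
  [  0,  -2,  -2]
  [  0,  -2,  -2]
A^4 = 
  [  1,   2,  -2]
  [  0, 128, 128]
  [  0, 128, 128]

A² = A·A:
A²[1,1] = (1)(1) + (2)(0) + (-2)(0) = 1
A²[1,2] = (1)(2) + (2)(-2) + (-2)(-2) = 2
A²[1,3] = (1)(-2) + (2)(-2) + (-2)(-2) = -2
A²[2,1] = (0)(1) + (-2)(0) + (-2)(0) = 0
A²[2,2] = (0)(2) + (-2)(-2) + (-2)(-2) = 8
A²[2,3] = (0)(-2) + (-2)(-2) + (-2)(-2) = 8
A²[3,1] = (0)(1) + (-2)(0) + (-2)(0) = 0
A²[3,2] = (0)(2) + (-2)(-2) + (-2)(-2) = 8
A²[3,3] = (0)(-2) + (-2)(-2) + (-2)(-2) = 8
A² = 
  [  1,   2,  -2]
  [  0,   8,   8]
  [  0,   8,   8]

A^3 = A^2·A:
A^3[1,1] = (1)(1) + (2)(0) + (-2)(0) = 1
A^3[1,2] = (1)(2) + (2)(-2) + (-2)(-2) = 2
A^3[1,3] = (1)(-2) + (2)(-2) + (-2)(-2) = -2
A^3[2,1] = (0)(1) + (8)(0) + (8)(0) = 0
A^3[2,2] = (0)(2) + (8)(-2) + (8)(-2) = -32
A^3[2,3] = (0)(-2) + (8)(-2) + (8)(-2) = -32
A^3[3,1] = (0)(1) + (8)(0) + (8)(0) = 0
A^3[3,2] = (0)(2) + (8)(-2) + (8)(-2) = -32
A^3[3,3] = (0)(-2) + (8)(-2) + (8)(-2) = -32
A^3 = 
  [  1,   2,  -2]
  [  0, -32, -32]
  [  0, -32, -32]

A^4 = A^3·A:
A^4[1,1] = (1)(1) + (2)(0) + (-2)(0) = 1
A^4[1,2] = (1)(2) + (2)(-2) + (-2)(-2) = 2
A^4[1,3] = (1)(-2) + (2)(-2) + (-2)(-2) = -2
A^4[2,1] = (0)(1) + (-32)(0) + (-32)(0) = 0
A^4[2,2] = (0)(2) + (-32)(-2) + (-32)(-2) = 128
A^4[2,3] = (0)(-2) + (-32)(-2) + (-32)(-2) = 128
A^4[3,1] = (0)(1) + (-32)(0) + (-32)(0) = 0
A^4[3,2] = (0)(2) + (-32)(-2) + (-32)(-2) = 128
A^4[3,3] = (0)(-2) + (-32)(-2) + (-32)(-2) = 128
A^4 = 
  [  1,   2,  -2]
  [  0, 128, 128]
  [  0, 128, 128]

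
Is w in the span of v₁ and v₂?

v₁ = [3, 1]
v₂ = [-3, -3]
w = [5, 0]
Yes

Form the augmented matrix and row-reduce:
[v₁|v₂|w] = 
  [  3,  -3,   5]
  [  1,  -3,   0]
R2 → R2 - (1/3)·R1
REF = 
  [   3,   -3,    5]
  [   0,   -2, -5/3]

No row of the form [0 0 | nonzero], so the system is consistent. Back-substitution gives c₁ = 5/2, c₂ = 5/6: w = (5/2)·v₁ + (5/6)·v₂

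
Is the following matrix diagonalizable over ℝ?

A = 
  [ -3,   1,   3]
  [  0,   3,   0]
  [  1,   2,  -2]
Yes

Characteristic polynomial: det(λI - A) = λ³ + 2λ² - 12λ - 9
Testing integer divisors of the constant term: p(3) = 0, so (λ - 3) is a factor:
p(λ) = (λ - 3)(λ² + 5λ + 3)
λ² + 5λ + 3 = 0  ⇒  λ = (-5 ± √((5)² - 4·(3)))/2 = (-5 ± √(13))/2
  = (-5 + √13)/2,  (-5 - √13)/2
Eigenvalues: 3, (-5 + √13)/2, (-5 - √13)/2  (≈ 3, -0.6972, -4.303)
The two irrational eigenvalues are distinct (simple), so each has alg. mult. = geom. mult. = 1.
λ=3: alg. mult. = 1, geom. mult. = 3 - rank(A - (3)I) = 3 - 2 = 1
Sum of geometric multiplicities equals n, so A has n independent eigenvectors.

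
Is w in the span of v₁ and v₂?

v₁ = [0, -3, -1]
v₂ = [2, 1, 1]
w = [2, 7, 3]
Yes

Form the augmented matrix and row-reduce:
[v₁|v₂|w] = 
  [  0,   2,   2]
  [ -3,   1,   7]
  [ -1,   1,   3]
Swap R1 ↔ R2
R3 → R3 - (1/3)·R1
R3 → R3 - (1/3)·R2
REF = 
  [ -3,   1,   7]
  [  0,   2,   2]
  [  0,   0,   0]

No row of the form [0 0 | nonzero], so the system is consistent. Back-substitution gives c₁ = -2, c₂ = 1: w = (-2)·v₁ + (1)·v₂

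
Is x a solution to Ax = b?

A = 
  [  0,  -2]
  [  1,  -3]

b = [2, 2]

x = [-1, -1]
Yes

Ax = [2, 2] = b ✓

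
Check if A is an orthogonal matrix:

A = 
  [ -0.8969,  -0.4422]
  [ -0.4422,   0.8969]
Yes

AᵀA = 
  [  1,   0]
  [  0,   1]
≈ I (equal to I up to the 4-dp rounding of the entries)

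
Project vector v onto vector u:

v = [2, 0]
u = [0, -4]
proj_u(v) = [0, 0]

v·u = (2)(0) + (0)(-4) = 0
u·u = (0)² + (-4)² = 16
proj_u(v) = (v·u / u·u) × u = (0/16) × u = (0) × u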